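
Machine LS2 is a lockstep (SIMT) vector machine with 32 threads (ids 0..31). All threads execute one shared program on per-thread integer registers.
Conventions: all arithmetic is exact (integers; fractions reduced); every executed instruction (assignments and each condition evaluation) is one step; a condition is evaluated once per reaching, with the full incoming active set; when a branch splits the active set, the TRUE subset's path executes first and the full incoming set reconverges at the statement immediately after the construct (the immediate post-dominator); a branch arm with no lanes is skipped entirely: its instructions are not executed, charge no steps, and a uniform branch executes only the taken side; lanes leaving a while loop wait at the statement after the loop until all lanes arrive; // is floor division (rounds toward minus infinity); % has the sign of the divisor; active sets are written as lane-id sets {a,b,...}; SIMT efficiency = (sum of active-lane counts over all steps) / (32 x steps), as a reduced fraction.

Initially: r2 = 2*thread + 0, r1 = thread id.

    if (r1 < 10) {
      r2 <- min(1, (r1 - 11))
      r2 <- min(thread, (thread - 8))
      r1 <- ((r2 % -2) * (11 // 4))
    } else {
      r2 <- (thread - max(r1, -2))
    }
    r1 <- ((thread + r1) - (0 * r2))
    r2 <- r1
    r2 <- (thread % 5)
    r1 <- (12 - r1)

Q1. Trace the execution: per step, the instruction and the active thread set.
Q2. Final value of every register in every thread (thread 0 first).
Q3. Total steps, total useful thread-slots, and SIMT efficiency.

step 0: eval (r1 < 10)               {0,1,2,3,4,5,6,7,8,9,10,11,12,13,14,15,16,17,18,19,20,21,22,23,24,25,26,27,28,29,30,31}
step 1: r2 <- min(1, (r1 - 11))      {0,1,2,3,4,5,6,7,8,9}
step 2: r2 <- min(thread, (thread - 8)) {0,1,2,3,4,5,6,7,8,9}
step 3: r1 <- ((r2 % -2) * (11 // 4)) {0,1,2,3,4,5,6,7,8,9}
step 4: r2 <- (thread - max(r1, -2)) {10,11,12,13,14,15,16,17,18,19,20,21,22,23,24,25,26,27,28,29,30,31}
step 5: r1 <- ((thread + r1) - (0 * r2)) {0,1,2,3,4,5,6,7,8,9,10,11,12,13,14,15,16,17,18,19,20,21,22,23,24,25,26,27,28,29,30,31}
step 6: r2 <- r1                     {0,1,2,3,4,5,6,7,8,9,10,11,12,13,14,15,16,17,18,19,20,21,22,23,24,25,26,27,28,29,30,31}
step 7: r2 <- (thread % 5)           {0,1,2,3,4,5,6,7,8,9,10,11,12,13,14,15,16,17,18,19,20,21,22,23,24,25,26,27,28,29,30,31}
step 8: r1 <- (12 - r1)              {0,1,2,3,4,5,6,7,8,9,10,11,12,13,14,15,16,17,18,19,20,21,22,23,24,25,26,27,28,29,30,31}

Answer: 9 steps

r2: 0,1,2,3,4,0,1,2,3,4,0,1,2,3,4,0,1,2,3,4,0,1,2,3,4,0,1,2,3,4,0,1
r1: 12,13,10,11,8,9,6,7,4,5,-8,-10,-12,-14,-16,-18,-20,-22,-24,-26,-28,-30,-32,-34,-36,-38,-40,-42,-44,-46,-48,-50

steps = 9; useful = 212; efficiency = 212/288 = 53/72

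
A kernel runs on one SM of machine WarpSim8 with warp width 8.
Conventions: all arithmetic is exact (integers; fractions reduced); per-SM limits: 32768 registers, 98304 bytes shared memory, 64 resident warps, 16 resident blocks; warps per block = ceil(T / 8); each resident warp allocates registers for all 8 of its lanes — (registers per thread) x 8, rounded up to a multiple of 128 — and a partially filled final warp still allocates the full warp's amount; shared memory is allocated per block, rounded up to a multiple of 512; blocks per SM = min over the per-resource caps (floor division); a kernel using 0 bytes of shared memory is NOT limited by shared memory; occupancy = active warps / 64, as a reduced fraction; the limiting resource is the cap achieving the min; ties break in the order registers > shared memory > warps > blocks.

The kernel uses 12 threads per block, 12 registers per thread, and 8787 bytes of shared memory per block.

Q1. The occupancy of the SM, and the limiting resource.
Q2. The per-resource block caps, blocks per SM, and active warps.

Answer: occupancy 5/16, limited by shared memory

registers: 128 blocks
shared memory: 10 blocks
warps: 32 blocks
blocks: 16 blocks

Answer: 10 blocks, 20 active warps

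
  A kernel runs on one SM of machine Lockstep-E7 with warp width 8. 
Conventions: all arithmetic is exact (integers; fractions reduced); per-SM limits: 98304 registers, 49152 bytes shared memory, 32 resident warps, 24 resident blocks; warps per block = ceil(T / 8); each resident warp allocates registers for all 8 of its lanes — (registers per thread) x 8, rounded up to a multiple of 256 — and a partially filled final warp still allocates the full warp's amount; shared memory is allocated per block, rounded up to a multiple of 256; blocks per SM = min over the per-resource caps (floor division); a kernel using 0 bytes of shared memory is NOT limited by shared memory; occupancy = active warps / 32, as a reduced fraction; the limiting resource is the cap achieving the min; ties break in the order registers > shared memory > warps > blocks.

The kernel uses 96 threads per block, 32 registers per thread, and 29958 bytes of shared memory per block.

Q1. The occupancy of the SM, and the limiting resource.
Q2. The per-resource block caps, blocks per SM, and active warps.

Answer: occupancy 3/8, limited by shared memory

registers: 32 blocks
shared memory: 1 block
warps: 2 blocks
blocks: 24 blocks

Answer: 1 block, 12 active warps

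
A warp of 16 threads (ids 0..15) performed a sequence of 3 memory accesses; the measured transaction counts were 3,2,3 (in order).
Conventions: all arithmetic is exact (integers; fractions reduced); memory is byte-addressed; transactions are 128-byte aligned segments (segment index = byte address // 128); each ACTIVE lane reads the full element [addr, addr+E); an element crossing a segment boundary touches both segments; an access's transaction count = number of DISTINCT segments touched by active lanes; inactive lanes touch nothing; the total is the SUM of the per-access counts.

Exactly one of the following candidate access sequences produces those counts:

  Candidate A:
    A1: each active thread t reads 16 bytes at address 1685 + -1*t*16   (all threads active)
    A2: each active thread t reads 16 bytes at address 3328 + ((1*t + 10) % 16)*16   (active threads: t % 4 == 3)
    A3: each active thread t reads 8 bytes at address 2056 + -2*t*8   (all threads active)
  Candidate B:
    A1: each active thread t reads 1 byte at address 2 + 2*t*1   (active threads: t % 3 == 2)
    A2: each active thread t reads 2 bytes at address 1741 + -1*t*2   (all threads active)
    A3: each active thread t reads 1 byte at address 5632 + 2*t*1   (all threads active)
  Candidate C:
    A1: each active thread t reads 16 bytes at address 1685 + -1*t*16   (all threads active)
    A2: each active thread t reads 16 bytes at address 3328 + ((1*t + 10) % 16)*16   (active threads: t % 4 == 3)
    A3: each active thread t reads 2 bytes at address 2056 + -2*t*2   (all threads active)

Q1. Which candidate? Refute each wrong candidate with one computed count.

B: A1 gives 1 transaction, not 3
C: A3 gives 2 transactions, not 3
A: all counts match (3,2,3)

Answer: A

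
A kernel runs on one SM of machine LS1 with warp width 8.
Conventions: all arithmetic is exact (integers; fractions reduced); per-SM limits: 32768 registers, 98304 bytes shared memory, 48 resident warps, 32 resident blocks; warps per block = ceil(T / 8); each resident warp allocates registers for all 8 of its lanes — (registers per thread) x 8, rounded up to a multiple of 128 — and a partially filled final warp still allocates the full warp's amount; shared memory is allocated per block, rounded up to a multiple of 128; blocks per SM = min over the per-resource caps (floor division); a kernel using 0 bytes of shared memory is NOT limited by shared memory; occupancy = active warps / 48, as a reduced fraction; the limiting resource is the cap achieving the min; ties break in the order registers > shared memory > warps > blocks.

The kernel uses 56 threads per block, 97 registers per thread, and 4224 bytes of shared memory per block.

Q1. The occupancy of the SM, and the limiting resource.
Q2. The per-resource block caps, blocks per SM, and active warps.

Answer: occupancy 35/48, limited by registers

registers: 5 blocks
shared memory: 23 blocks
warps: 6 blocks
blocks: 32 blocks

Answer: 5 blocks, 35 active warps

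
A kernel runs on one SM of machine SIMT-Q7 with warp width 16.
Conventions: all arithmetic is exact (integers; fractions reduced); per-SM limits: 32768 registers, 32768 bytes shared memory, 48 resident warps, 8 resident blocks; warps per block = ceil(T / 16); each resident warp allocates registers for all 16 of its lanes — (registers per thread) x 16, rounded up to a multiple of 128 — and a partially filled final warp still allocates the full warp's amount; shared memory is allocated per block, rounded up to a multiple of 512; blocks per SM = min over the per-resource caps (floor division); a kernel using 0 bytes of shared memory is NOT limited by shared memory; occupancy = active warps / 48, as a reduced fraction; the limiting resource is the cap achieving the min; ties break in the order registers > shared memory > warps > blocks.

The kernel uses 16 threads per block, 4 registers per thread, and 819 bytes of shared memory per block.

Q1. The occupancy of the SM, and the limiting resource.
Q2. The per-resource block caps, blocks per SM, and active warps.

Answer: occupancy 1/6, limited by blocks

registers: 256 blocks
shared memory: 32 blocks
warps: 48 blocks
blocks: 8 blocks

Answer: 8 blocks, 8 active warps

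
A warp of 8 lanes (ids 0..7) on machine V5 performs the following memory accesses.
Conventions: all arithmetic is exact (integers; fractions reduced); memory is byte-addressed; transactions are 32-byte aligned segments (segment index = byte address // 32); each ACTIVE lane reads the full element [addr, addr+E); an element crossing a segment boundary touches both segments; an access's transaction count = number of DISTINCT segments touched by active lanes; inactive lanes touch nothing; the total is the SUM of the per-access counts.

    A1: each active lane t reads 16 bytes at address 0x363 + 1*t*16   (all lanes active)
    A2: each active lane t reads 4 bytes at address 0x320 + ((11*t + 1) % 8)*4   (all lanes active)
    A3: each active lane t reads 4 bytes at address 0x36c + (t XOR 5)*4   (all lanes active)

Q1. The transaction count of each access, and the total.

A1: 5 transactions
A2: 1 transaction
A3: 2 transactions

Answer: 5,1,2; total 8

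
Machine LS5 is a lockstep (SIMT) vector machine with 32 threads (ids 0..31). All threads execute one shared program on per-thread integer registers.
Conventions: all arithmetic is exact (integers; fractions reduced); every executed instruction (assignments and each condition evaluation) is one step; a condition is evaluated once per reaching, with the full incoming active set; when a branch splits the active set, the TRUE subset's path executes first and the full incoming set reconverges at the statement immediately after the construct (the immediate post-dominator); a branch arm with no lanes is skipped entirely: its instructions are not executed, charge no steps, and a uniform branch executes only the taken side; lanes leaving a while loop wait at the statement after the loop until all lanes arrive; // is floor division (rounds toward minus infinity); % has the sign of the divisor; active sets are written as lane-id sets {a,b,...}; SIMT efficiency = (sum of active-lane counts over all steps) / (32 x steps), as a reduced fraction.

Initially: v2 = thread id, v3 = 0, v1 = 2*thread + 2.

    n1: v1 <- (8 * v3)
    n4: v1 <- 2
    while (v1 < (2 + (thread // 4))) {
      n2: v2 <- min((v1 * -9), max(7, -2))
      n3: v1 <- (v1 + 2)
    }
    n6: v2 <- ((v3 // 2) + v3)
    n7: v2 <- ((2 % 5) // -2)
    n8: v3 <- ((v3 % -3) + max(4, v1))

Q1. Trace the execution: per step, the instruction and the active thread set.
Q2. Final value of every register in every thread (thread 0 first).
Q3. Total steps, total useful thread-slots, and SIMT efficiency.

step 0: v1 <- (8 * v3)               {0,1,2,3,4,5,6,7,8,9,10,11,12,13,14,15,16,17,18,19,20,21,22,23,24,25,26,27,28,29,30,31}
step 1: v1 <- 2                      {0,1,2,3,4,5,6,7,8,9,10,11,12,13,14,15,16,17,18,19,20,21,22,23,24,25,26,27,28,29,30,31}
step 2: eval (v1 < (2 + (thread // 4))) {0,1,2,3,4,5,6,7,8,9,10,11,12,13,14,15,16,17,18,19,20,21,22,23,24,25,26,27,28,29,30,31}
step 3: v2 <- min((v1 * -9), max(7, -2)) {4,5,6,7,8,9,10,11,12,13,14,15,16,17,18,19,20,21,22,23,24,25,26,27,28,29,30,31}
step 4: v1 <- (v1 + 2)               {4,5,6,7,8,9,10,11,12,13,14,15,16,17,18,19,20,21,22,23,24,25,26,27,28,29,30,31}
step 5: eval (v1 < (2 + (thread // 4))) {4,5,6,7,8,9,10,11,12,13,14,15,16,17,18,19,20,21,22,23,24,25,26,27,28,29,30,31}
step 6: v2 <- min((v1 * -9), max(7, -2)) {12,13,14,15,16,17,18,19,20,21,22,23,24,25,26,27,28,29,30,31}
step 7: v1 <- (v1 + 2)               {12,13,14,15,16,17,18,19,20,21,22,23,24,25,26,27,28,29,30,31}
step 8: eval (v1 < (2 + (thread // 4))) {12,13,14,15,16,17,18,19,20,21,22,23,24,25,26,27,28,29,30,31}
step 9: v2 <- min((v1 * -9), max(7, -2)) {20,21,22,23,24,25,26,27,28,29,30,31}
step 10: v1 <- (v1 + 2)               {20,21,22,23,24,25,26,27,28,29,30,31}
step 11: eval (v1 < (2 + (thread // 4))) {20,21,22,23,24,25,26,27,28,29,30,31}
step 12: v2 <- min((v1 * -9), max(7, -2)) {28,29,30,31}
step 13: v1 <- (v1 + 2)               {28,29,30,31}
step 14: eval (v1 < (2 + (thread // 4))) {28,29,30,31}
step 15: v2 <- ((v3 // 2) + v3)       {0,1,2,3,4,5,6,7,8,9,10,11,12,13,14,15,16,17,18,19,20,21,22,23,24,25,26,27,28,29,30,31}
step 16: v2 <- ((2 % 5) // -2)        {0,1,2,3,4,5,6,7,8,9,10,11,12,13,14,15,16,17,18,19,20,21,22,23,24,25,26,27,28,29,30,31}
step 17: v3 <- ((v3 % -3) + max(4, v1)) {0,1,2,3,4,5,6,7,8,9,10,11,12,13,14,15,16,17,18,19,20,21,22,23,24,25,26,27,28,29,30,31}

Answer: 18 steps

v2: -1,-1,-1,-1,-1,-1,-1,-1,-1,-1,-1,-1,-1,-1,-1,-1,-1,-1,-1,-1,-1,-1,-1,-1,-1,-1,-1,-1,-1,-1,-1,-1
v3: 4,4,4,4,4,4,4,4,4,4,4,4,6,6,6,6,6,6,6,6,8,8,8,8,8,8,8,8,10,10,10,10
v1: 2,2,2,2,4,4,4,4,4,4,4,4,6,6,6,6,6,6,6,6,8,8,8,8,8,8,8,8,10,10,10,10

steps = 18; useful = 384; efficiency = 384/576 = 2/3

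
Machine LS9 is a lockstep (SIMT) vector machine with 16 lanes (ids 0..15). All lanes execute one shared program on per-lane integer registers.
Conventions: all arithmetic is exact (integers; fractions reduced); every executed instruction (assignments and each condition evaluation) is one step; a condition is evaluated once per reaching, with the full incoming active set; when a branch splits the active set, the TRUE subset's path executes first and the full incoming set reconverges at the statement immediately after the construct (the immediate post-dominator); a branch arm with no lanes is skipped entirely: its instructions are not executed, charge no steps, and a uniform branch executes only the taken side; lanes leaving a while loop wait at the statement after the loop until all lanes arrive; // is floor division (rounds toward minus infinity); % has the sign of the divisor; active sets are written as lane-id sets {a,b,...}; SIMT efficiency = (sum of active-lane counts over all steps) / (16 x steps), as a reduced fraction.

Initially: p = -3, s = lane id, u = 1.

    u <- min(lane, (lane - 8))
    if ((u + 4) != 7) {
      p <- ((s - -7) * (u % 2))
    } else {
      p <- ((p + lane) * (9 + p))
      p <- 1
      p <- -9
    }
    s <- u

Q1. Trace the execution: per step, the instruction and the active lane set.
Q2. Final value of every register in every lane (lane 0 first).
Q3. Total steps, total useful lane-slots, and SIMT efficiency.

step 0: u <- min(lane, (lane - 8))   {0,1,2,3,4,5,6,7,8,9,10,11,12,13,14,15}
step 1: eval ((u + 4) != 7)          {0,1,2,3,4,5,6,7,8,9,10,11,12,13,14,15}
step 2: p <- ((s - -7) * (u % 2))    {0,1,2,3,4,5,6,7,8,9,10,12,13,14,15}
step 3: p <- ((p + lane) * (9 + p))  {11}
step 4: p <- 1                       {11}
step 5: p <- -9                      {11}
step 6: s <- u                       {0,1,2,3,4,5,6,7,8,9,10,11,12,13,14,15}

Answer: 7 steps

p: 0,8,0,10,0,12,0,14,0,16,0,-9,0,20,0,22
s: -8,-7,-6,-5,-4,-3,-2,-1,0,1,2,3,4,5,6,7
u: -8,-7,-6,-5,-4,-3,-2,-1,0,1,2,3,4,5,6,7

steps = 7; useful = 66; efficiency = 66/112 = 33/56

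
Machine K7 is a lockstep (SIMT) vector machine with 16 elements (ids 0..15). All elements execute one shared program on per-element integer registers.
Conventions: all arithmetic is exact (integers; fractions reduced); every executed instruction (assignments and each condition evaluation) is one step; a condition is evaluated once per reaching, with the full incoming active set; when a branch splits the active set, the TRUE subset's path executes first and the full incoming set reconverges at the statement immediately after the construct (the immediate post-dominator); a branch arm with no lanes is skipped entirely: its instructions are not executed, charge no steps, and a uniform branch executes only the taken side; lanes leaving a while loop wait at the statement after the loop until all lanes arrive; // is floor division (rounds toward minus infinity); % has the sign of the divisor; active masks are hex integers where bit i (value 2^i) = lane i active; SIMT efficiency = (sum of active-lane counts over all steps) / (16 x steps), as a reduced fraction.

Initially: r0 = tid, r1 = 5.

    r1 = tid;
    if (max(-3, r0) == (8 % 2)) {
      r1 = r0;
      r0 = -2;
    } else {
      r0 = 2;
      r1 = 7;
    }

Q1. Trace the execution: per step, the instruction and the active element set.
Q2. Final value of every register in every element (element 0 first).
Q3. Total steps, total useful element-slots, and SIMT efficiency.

step 0: r1 <- tid                    0xffff
step 1: eval (max(-3, r0) == (8 % 2)) 0xffff
step 2: r1 <- r0                     0x0001
step 3: r0 <- -2                     0x0001
step 4: r0 <- 2                      0xfffe
step 5: r1 <- 7                      0xfffe

Answer: 6 steps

r0: -2,2,2,2,2,2,2,2,2,2,2,2,2,2,2,2
r1: 0,7,7,7,7,7,7,7,7,7,7,7,7,7,7,7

steps = 6; useful = 64; efficiency = 64/96 = 2/3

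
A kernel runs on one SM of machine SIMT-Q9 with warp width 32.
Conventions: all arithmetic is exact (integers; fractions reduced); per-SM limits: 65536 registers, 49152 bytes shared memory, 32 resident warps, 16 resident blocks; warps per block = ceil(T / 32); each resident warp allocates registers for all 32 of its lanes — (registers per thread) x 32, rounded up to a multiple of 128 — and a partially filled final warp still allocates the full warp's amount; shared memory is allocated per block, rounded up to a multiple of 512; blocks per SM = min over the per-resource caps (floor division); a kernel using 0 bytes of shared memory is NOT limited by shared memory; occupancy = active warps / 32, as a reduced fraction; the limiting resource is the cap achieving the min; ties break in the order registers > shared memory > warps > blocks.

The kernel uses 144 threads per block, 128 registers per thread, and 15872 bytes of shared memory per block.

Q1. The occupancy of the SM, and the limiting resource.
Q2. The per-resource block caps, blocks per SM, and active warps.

Answer: occupancy 15/32, limited by registers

registers: 3 blocks
shared memory: 3 blocks
warps: 6 blocks
blocks: 16 blocks

Answer: 3 blocks, 15 active warps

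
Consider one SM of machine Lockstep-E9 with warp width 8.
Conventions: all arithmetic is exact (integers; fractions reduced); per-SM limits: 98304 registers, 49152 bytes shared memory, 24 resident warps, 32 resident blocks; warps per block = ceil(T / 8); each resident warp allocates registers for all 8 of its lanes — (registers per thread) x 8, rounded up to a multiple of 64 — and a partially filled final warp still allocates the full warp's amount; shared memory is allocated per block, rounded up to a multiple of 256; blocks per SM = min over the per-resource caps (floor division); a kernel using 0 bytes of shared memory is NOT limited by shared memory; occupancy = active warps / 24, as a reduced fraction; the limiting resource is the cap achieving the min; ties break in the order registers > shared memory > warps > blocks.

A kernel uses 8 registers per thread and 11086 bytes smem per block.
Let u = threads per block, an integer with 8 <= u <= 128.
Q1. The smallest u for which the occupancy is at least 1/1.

Answer: u = 41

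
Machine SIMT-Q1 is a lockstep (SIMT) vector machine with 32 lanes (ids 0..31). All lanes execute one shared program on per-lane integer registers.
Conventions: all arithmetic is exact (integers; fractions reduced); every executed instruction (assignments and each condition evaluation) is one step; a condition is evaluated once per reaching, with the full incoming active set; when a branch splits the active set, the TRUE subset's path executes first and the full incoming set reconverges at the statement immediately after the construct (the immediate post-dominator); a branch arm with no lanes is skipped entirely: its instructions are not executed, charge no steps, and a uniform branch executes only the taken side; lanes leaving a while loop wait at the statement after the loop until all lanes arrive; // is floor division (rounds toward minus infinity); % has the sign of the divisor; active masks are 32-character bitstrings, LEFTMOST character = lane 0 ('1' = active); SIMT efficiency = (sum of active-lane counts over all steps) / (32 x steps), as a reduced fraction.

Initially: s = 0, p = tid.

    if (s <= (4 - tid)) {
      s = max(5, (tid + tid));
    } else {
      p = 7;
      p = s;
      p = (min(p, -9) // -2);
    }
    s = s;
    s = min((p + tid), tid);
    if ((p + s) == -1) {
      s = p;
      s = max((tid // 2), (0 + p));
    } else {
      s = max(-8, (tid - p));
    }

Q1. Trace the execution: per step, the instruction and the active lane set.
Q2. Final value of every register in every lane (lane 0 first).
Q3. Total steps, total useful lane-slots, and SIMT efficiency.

step 0: eval (s <= (4 - tid))        11111111111111111111111111111111
step 1: s <- max(5, (tid + tid))     11111000000000000000000000000000
step 2: p <- 7                       00000111111111111111111111111111
step 3: p <- s                       00000111111111111111111111111111
step 4: p <- (min(p, -9) // -2)      00000111111111111111111111111111
step 5: s <- s                       11111111111111111111111111111111
step 6: s <- min((p + tid), tid)     11111111111111111111111111111111
step 7: eval ((p + s) == -1)         11111111111111111111111111111111
step 8: s <- max(-8, (tid - p))      11111111111111111111111111111111

Answer: 9 steps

s: 0,0,0,0,0,1,2,3,4,5,6,7,8,9,10,11,12,13,14,15,16,17,18,19,20,21,22,23,24,25,26,27
p: 0,1,2,3,4,4,4,4,4,4,4,4,4,4,4,4,4,4,4,4,4,4,4,4,4,4,4,4,4,4,4,4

steps = 9; useful = 246; efficiency = 246/288 = 41/48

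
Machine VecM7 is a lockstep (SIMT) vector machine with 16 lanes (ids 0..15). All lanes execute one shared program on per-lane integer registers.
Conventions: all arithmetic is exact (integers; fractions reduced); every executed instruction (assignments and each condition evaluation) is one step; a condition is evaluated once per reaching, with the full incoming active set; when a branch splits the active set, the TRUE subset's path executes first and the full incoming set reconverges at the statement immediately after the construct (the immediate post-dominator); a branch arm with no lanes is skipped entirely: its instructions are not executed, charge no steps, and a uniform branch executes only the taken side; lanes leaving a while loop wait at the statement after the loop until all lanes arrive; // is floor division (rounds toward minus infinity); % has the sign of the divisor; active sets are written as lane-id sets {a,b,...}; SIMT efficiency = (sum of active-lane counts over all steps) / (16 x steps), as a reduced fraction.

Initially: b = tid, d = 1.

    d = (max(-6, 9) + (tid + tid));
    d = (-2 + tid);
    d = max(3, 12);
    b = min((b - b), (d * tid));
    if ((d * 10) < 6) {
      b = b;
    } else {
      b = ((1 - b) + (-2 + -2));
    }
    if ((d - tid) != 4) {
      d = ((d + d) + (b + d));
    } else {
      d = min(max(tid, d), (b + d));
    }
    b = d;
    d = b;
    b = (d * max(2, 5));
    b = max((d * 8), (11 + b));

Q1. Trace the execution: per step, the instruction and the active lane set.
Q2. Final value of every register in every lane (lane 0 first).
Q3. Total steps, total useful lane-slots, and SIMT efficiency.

step 0: d <- (max(-6, 9) + (tid + tid)) {0,1,2,3,4,5,6,7,8,9,10,11,12,13,14,15}
step 1: d <- (-2 + tid)              {0,1,2,3,4,5,6,7,8,9,10,11,12,13,14,15}
step 2: d <- max(3, 12)              {0,1,2,3,4,5,6,7,8,9,10,11,12,13,14,15}
step 3: b <- min((b - b), (d * tid)) {0,1,2,3,4,5,6,7,8,9,10,11,12,13,14,15}
step 4: eval ((d * 10) < 6)          {0,1,2,3,4,5,6,7,8,9,10,11,12,13,14,15}
step 5: b <- ((1 - b) + (-2 + -2))   {0,1,2,3,4,5,6,7,8,9,10,11,12,13,14,15}
step 6: eval ((d - tid) != 4)        {0,1,2,3,4,5,6,7,8,9,10,11,12,13,14,15}
step 7: d <- ((d + d) + (b + d))     {0,1,2,3,4,5,6,7,9,10,11,12,13,14,15}
step 8: d <- min(max(tid, d), (b + d)) {8}
step 9: b <- d                       {0,1,2,3,4,5,6,7,8,9,10,11,12,13,14,15}
step 10: d <- b                       {0,1,2,3,4,5,6,7,8,9,10,11,12,13,14,15}
step 11: b <- (d * max(2, 5))         {0,1,2,3,4,5,6,7,8,9,10,11,12,13,14,15}
step 12: b <- max((d * 8), (11 + b))  {0,1,2,3,4,5,6,7,8,9,10,11,12,13,14,15}

Answer: 13 steps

b: 264,264,264,264,264,264,264,264,72,264,264,264,264,264,264,264
d: 33,33,33,33,33,33,33,33,9,33,33,33,33,33,33,33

steps = 13; useful = 192; efficiency = 192/208 = 12/13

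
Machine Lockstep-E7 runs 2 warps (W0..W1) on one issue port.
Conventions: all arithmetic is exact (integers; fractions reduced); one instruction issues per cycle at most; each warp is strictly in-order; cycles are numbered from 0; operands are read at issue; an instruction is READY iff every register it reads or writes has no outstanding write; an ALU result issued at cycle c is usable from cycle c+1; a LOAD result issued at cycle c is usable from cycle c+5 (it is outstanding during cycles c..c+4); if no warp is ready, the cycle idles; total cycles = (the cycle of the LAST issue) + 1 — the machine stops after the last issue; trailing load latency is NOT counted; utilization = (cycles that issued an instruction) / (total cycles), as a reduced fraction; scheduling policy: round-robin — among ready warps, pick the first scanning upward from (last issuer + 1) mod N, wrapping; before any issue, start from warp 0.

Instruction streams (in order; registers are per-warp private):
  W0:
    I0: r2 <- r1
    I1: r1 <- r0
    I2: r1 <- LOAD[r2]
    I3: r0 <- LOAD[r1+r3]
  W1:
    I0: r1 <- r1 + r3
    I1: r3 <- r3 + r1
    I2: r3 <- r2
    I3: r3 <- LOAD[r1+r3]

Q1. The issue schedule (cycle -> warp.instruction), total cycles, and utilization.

cycle 0: W0.I0
cycle 1: W1.I0
cycle 2: W0.I1
cycle 3: W1.I1
cycle 4: W0.I2
cycle 5: W1.I2
cycle 6: W1.I3
cycle 7: idle
cycle 8: idle
cycle 9: W0.I3

Answer: 10 cycles, utilization 4/5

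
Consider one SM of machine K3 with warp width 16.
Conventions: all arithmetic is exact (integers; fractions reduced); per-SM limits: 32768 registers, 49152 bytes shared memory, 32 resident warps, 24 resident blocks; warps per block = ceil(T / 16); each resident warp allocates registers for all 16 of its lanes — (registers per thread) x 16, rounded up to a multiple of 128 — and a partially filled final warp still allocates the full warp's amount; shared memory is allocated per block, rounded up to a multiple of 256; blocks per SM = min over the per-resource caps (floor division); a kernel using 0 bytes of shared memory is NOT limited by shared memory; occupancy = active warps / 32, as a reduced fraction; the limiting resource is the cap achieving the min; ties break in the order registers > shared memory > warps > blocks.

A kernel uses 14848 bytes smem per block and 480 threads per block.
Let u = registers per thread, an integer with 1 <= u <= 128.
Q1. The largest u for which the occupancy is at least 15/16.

Answer: u = 64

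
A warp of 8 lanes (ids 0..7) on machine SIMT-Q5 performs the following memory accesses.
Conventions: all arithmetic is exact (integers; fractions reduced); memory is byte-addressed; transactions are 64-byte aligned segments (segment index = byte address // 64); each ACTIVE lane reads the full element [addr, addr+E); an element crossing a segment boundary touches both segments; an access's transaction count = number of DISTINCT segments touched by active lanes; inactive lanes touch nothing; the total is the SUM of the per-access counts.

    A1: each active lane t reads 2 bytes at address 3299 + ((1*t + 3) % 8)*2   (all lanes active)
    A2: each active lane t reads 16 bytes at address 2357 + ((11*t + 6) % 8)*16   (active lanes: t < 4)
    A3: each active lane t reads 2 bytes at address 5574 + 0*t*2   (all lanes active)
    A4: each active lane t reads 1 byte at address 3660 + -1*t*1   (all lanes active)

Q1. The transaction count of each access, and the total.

A1: 1 transaction
A2: 2 transactions
A3: 1 transaction
A4: 1 transaction

Answer: 1,2,1,1; total 5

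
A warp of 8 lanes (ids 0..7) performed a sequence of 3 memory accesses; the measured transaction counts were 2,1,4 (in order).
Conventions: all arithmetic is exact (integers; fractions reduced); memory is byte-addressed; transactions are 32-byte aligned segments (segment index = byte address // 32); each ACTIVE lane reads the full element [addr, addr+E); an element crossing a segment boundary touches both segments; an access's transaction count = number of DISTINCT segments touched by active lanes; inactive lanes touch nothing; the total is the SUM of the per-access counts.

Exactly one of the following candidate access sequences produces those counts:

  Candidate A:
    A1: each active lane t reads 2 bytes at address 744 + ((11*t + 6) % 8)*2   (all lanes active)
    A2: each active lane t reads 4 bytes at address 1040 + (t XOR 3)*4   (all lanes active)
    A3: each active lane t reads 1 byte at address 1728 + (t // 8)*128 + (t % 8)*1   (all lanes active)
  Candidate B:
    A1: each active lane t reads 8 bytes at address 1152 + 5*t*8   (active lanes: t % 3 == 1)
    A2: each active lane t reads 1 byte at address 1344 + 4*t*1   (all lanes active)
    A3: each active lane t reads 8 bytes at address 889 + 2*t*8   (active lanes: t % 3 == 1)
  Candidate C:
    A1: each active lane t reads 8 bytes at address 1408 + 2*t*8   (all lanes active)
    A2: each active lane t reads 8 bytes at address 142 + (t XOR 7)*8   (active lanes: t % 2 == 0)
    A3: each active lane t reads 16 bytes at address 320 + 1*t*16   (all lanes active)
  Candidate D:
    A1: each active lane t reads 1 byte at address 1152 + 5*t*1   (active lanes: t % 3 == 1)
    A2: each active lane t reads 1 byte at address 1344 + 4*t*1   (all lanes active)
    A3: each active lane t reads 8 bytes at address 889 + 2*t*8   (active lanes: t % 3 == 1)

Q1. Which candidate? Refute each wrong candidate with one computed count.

A: A1 gives 1 transaction, not 2
B: A1 gives 3 transactions, not 2
C: A1 gives 4 transactions, not 2
D: all counts match (2,1,4)

Answer: D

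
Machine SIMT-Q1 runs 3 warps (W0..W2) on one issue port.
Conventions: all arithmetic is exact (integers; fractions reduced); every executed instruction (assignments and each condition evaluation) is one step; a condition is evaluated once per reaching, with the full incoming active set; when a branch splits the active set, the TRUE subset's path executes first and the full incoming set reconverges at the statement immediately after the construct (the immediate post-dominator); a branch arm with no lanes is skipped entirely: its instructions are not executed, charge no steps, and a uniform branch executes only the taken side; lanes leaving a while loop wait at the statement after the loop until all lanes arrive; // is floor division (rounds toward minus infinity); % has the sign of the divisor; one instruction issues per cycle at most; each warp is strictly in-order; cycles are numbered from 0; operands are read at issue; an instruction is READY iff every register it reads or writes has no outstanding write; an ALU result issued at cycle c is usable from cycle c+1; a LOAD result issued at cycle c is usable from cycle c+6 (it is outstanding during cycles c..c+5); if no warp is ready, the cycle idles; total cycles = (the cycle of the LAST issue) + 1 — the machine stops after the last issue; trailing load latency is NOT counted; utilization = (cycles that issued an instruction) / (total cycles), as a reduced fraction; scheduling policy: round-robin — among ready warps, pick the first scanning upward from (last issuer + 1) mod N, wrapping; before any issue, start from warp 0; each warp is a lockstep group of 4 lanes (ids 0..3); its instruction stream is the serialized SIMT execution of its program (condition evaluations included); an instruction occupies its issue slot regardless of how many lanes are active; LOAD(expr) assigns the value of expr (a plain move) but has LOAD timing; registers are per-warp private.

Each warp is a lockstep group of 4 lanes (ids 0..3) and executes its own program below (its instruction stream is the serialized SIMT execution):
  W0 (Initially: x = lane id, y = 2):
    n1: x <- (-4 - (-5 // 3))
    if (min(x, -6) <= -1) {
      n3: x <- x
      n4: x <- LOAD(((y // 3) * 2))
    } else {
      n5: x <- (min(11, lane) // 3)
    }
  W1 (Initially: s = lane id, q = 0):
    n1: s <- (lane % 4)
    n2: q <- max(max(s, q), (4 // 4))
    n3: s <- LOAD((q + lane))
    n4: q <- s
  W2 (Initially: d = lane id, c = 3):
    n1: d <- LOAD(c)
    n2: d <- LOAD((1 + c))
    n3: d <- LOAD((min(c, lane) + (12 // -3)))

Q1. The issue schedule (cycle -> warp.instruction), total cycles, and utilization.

cycle 0: W0.I0
cycle 1: W1.I0
cycle 2: W2.I0
cycle 3: W0.I1
cycle 4: W1.I1
cycle 5: W0.I2
cycle 6: W1.I2
cycle 7: W0.I3
cycle 8: W2.I1
cycle 9: idle
cycle 10: idle
cycle 11: idle
cycle 12: W1.I3
cycle 13: idle
cycle 14: W2.I2

Answer: 15 cycles, utilization 11/15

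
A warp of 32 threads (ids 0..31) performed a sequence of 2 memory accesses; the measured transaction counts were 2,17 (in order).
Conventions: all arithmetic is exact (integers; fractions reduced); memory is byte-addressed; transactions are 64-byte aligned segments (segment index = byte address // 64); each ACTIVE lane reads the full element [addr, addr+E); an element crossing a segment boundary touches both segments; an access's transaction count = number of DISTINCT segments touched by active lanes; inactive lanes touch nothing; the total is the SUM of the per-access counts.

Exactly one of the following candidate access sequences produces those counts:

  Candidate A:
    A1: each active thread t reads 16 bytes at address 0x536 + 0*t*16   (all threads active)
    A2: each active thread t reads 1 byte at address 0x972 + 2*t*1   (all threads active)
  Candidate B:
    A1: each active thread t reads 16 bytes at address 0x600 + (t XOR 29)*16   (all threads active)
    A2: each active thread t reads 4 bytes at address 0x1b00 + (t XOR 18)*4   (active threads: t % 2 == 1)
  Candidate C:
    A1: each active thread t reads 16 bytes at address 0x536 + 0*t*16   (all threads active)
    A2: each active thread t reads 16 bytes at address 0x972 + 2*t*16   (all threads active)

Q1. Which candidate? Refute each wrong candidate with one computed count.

A: A2 gives 2 transactions, not 17
B: A1 gives 8 transactions, not 2
C: all counts match (2,17)

Answer: C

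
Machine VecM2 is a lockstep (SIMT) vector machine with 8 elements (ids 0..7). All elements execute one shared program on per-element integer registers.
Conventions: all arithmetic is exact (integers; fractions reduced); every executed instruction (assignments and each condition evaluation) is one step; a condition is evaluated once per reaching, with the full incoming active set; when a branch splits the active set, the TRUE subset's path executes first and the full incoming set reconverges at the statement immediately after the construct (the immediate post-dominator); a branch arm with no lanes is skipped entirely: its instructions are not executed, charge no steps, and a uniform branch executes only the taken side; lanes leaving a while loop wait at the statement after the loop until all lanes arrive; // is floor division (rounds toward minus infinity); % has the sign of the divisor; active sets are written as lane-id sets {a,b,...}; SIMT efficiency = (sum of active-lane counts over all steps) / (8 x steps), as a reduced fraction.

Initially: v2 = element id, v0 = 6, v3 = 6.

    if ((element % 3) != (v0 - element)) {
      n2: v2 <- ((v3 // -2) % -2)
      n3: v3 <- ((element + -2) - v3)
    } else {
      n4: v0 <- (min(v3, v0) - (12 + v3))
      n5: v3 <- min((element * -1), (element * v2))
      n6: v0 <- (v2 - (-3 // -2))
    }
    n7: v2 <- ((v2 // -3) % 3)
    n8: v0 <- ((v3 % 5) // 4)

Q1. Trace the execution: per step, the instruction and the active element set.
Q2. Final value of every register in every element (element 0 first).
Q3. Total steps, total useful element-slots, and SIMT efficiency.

step 0: eval ((element % 3) != (v0 - element)) {0,1,2,3,4,5,6,7}
step 1: v2 <- ((v3 // -2) % -2)      {0,1,2,3,4,5,7}
step 2: v3 <- ((element + -2) - v3)  {0,1,2,3,4,5,7}
step 3: v0 <- (min(v3, v0) - (12 + v3)) {6}
step 4: v3 <- min((element * -1), (element * v2)) {6}
step 5: v0 <- (v2 - (-3 // -2))      {6}
step 6: v2 <- ((v2 // -3) % 3)       {0,1,2,3,4,5,6,7}
step 7: v0 <- ((v3 % 5) // 4)        {0,1,2,3,4,5,6,7}

Answer: 8 steps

v2: 0,0,0,0,0,0,1,0
v0: 0,0,1,0,0,0,1,1
v3: -8,-7,-6,-5,-4,-3,-6,-1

steps = 8; useful = 41; efficiency = 41/64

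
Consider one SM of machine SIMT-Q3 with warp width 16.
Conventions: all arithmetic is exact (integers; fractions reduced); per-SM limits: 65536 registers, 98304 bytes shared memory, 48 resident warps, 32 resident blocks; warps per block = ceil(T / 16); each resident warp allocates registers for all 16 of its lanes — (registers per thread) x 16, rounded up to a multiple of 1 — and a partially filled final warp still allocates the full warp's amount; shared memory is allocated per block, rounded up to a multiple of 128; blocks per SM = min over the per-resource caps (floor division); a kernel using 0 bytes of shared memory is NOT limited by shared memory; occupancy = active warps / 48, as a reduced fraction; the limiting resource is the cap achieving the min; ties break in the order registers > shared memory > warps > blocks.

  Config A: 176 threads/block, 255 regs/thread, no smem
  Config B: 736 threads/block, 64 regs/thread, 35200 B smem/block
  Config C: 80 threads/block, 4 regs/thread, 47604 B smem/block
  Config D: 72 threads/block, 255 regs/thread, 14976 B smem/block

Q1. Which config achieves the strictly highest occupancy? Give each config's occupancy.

occupancies: A 11/48, B 23/24, C 5/24, D 5/16

Answer: B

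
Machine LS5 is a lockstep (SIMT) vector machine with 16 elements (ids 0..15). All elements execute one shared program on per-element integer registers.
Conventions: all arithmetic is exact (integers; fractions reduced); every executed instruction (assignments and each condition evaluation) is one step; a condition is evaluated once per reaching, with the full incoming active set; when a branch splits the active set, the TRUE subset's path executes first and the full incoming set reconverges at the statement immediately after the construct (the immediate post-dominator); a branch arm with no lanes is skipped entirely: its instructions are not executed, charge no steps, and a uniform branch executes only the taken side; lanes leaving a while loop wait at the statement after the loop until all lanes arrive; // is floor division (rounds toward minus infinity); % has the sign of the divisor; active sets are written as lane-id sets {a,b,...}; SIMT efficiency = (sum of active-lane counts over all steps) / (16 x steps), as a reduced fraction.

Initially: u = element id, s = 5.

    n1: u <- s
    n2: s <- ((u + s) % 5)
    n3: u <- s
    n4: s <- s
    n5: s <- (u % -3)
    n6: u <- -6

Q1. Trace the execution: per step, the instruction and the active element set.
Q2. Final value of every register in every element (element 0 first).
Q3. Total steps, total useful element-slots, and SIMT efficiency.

step 0: u <- s                       {0,1,2,3,4,5,6,7,8,9,10,11,12,13,14,15}
step 1: s <- ((u + s) % 5)           {0,1,2,3,4,5,6,7,8,9,10,11,12,13,14,15}
step 2: u <- s                       {0,1,2,3,4,5,6,7,8,9,10,11,12,13,14,15}
step 3: s <- s                       {0,1,2,3,4,5,6,7,8,9,10,11,12,13,14,15}
step 4: s <- (u % -3)                {0,1,2,3,4,5,6,7,8,9,10,11,12,13,14,15}
step 5: u <- -6                      {0,1,2,3,4,5,6,7,8,9,10,11,12,13,14,15}

Answer: 6 steps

u: -6,-6,-6,-6,-6,-6,-6,-6,-6,-6,-6,-6,-6,-6,-6,-6
s: 0,0,0,0,0,0,0,0,0,0,0,0,0,0,0,0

steps = 6; useful = 96; efficiency = 96/96 = 1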